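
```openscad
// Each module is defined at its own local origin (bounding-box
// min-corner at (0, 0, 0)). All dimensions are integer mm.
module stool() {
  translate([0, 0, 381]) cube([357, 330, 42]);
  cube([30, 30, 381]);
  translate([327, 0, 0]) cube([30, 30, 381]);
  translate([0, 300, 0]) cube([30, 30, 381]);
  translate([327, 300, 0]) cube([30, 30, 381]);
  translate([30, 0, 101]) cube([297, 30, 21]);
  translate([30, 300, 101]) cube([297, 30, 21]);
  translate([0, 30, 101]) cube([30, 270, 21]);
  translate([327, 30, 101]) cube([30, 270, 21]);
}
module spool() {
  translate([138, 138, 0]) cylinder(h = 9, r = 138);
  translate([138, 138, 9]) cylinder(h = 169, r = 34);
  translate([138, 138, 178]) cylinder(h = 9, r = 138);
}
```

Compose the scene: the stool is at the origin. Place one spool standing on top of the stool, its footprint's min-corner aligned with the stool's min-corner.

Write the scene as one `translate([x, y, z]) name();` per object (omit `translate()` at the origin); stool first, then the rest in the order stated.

stool();
translate([0, 0, 423]) spool();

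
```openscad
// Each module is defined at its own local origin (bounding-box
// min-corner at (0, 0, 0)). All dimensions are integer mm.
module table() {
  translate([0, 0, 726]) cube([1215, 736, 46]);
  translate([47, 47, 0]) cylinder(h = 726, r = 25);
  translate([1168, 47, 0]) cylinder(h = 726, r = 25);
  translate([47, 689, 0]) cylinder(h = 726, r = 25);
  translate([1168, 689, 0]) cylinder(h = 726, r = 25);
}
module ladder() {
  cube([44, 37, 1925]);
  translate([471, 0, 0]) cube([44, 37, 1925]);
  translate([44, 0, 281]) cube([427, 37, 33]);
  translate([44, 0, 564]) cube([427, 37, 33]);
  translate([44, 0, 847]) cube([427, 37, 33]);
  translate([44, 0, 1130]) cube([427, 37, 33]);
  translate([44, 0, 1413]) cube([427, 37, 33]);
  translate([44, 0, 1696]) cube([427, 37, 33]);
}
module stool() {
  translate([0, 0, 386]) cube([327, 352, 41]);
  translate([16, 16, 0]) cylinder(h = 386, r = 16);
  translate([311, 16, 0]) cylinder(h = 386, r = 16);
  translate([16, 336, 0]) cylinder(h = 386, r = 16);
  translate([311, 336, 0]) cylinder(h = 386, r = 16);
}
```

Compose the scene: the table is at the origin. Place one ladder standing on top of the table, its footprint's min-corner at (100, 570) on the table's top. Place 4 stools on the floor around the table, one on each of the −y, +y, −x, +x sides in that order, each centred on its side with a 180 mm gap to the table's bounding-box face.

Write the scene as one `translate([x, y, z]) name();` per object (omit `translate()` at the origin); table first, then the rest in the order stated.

table();
translate([100, 570, 772]) ladder();
translate([444, -532, 0]) stool();
translate([444, 916, 0]) stool();
translate([-507, 192, 0]) stool();
translate([1395, 192, 0]) stool();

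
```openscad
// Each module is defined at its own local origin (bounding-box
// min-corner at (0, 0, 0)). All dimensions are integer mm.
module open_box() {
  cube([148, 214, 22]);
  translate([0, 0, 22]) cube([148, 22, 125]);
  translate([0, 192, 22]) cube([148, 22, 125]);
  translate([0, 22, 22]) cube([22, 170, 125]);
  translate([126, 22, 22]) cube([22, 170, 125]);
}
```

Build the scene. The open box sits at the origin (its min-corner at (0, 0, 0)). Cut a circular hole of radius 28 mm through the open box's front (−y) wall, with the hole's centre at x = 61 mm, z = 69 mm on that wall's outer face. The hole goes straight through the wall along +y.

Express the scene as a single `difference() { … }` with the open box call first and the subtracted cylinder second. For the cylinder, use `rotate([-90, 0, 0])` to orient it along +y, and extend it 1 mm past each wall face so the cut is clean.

difference() {
  open_box();
  translate([61, -1, 69]) rotate([-90, 0, 0]) cylinder(h = 24, r = 28);
}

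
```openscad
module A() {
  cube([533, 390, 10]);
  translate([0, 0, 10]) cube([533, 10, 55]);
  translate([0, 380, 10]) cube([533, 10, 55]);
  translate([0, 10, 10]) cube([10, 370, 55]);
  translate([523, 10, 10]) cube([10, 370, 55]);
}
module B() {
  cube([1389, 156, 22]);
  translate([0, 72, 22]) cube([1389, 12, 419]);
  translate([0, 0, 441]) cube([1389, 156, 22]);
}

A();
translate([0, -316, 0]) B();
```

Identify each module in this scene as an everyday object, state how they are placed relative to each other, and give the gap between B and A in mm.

The I-beam's nearest face is 160 mm from the open box's −y face.

A is an open box. B is an I-beam. The I-beam is on the floor beside the open box on its −y side. The gap between the I-beam and the open box is 160 mm.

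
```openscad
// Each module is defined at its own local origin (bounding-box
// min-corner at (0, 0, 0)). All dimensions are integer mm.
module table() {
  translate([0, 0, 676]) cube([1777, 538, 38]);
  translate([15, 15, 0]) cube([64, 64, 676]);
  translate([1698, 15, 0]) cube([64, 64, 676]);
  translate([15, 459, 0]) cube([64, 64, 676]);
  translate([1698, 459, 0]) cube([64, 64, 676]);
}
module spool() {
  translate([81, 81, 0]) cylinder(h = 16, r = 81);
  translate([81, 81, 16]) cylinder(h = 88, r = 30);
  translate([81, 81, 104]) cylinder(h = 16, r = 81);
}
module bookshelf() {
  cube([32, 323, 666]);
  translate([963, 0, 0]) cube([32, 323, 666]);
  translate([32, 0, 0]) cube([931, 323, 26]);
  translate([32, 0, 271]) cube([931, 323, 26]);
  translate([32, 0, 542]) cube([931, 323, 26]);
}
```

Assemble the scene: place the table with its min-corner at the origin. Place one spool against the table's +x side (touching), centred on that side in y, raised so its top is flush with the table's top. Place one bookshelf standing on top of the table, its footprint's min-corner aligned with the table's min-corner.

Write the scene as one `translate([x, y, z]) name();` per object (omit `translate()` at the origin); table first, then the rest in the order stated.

table();
translate([1777, 188, 594]) spool();
translate([0, 0, 714]) bookshelf();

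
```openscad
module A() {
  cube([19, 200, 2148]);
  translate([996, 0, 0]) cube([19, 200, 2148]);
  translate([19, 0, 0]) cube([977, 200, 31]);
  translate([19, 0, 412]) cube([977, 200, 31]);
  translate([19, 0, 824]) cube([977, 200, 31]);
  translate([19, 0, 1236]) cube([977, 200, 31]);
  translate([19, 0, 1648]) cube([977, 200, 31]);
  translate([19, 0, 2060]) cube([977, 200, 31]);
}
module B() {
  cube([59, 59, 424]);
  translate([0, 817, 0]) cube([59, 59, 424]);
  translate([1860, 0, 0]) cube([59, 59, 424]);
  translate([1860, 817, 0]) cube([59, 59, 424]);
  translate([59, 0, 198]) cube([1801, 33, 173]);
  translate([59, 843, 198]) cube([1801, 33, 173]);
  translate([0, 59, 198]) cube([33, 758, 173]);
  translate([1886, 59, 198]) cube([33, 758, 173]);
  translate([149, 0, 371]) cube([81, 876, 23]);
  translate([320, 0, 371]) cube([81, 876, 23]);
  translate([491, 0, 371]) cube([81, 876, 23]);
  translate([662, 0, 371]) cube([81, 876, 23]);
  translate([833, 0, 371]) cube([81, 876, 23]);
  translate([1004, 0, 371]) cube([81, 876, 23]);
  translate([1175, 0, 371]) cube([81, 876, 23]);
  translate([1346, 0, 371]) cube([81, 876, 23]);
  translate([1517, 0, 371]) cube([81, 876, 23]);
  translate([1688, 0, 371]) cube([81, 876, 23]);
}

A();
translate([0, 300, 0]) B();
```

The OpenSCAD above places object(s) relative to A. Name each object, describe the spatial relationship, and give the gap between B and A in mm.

The bed frame's nearest face is 100 mm from the bookshelf's +y face.

A is a bookshelf. B is a bed frame. The bed frame is on the floor beside the bookshelf on its +y side. The gap between the bed frame and the bookshelf is 100 mm.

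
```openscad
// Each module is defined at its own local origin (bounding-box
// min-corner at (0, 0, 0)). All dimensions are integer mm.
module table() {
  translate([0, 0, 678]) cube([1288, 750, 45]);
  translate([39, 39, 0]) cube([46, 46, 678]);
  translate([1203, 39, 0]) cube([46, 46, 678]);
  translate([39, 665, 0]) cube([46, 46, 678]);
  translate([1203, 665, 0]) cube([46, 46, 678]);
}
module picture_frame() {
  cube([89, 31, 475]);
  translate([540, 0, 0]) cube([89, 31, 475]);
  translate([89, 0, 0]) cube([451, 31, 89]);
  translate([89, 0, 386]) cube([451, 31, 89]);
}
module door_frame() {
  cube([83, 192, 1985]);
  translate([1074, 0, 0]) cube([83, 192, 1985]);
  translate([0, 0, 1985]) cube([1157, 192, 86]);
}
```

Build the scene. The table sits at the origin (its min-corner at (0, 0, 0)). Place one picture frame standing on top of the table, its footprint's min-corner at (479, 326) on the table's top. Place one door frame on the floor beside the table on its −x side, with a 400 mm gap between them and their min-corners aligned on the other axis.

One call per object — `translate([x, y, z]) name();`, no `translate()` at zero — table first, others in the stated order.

table();
translate([479, 326, 723]) picture_frame();
translate([-1557, 0, 0]) door_frame();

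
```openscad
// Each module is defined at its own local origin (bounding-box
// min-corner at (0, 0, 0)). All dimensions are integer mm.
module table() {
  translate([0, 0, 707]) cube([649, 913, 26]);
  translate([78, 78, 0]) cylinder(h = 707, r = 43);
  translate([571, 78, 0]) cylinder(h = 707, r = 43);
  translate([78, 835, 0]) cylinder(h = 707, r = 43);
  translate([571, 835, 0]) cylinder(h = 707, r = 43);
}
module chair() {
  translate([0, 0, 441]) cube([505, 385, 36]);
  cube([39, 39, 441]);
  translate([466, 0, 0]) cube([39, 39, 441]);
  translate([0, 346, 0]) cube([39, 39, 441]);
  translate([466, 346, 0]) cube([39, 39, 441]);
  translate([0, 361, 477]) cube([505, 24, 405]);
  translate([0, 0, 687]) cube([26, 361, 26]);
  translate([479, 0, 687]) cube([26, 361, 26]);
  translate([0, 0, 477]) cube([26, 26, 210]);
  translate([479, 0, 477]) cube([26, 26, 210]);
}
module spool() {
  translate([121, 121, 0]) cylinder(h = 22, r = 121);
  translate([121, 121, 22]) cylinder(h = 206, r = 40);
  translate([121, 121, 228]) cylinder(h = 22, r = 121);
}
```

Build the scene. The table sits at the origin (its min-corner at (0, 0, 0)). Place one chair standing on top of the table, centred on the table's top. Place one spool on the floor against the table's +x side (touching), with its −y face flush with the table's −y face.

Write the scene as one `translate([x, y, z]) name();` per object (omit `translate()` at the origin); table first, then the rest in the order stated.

table();
translate([72, 264, 733]) chair();
translate([649, 0, 0]) spool();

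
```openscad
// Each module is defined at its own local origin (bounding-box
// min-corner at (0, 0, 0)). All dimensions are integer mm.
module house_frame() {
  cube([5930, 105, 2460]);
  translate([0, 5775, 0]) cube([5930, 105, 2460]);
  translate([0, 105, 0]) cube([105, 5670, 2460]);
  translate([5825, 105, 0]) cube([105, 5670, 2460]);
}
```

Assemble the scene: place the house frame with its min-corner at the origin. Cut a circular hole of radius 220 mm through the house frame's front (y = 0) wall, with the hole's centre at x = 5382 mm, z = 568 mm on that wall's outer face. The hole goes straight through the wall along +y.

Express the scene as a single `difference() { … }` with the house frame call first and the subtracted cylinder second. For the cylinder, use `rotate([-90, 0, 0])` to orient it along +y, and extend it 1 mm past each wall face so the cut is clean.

difference() {
  house_frame();
  translate([5382, -1, 568]) rotate([-90, 0, 0]) cylinder(h = 107, r = 220);
}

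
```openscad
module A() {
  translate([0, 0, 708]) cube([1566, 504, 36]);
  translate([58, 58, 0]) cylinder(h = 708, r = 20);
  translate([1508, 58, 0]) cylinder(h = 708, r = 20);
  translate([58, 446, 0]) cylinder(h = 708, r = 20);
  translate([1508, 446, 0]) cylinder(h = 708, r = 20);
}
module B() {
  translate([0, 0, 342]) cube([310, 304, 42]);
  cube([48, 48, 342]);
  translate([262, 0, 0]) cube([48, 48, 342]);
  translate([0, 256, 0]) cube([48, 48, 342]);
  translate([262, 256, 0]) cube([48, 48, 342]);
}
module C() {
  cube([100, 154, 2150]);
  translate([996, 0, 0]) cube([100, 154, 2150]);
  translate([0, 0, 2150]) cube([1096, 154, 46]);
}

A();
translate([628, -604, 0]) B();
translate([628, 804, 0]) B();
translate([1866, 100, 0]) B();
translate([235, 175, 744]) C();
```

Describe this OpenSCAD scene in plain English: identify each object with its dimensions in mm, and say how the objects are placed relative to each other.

A is a table with a 1566×504 mm rectangular top, 36 mm thick, top surface at z = 744 mm, supported by four round legs of 40 mm diameter, each leg's bounding box inset 38 mm from the nearest pair of top edges, running from the floor.

B is a simple wooden stool: a rectangular seat 310 mm (x) by 304 mm (y), 42 mm thick, top face at z = 384 mm, on four square legs, each 48×48 mm in cross-section. The legs rest on z = 0, each flush with a corner of the seat.

C is a door frame. The clear opening is 896 mm wide and 2150 mm high. Two 100 mm wide jambs, 154 mm deep, stand either side of the opening from the floor to the top of the opening. A 46 mm thick head sits across the top of both jambs, spanning the full outside width of the frame.

Three stools sit around the table at the −y, +y, +x sides. The door frame is on top of the table, centred.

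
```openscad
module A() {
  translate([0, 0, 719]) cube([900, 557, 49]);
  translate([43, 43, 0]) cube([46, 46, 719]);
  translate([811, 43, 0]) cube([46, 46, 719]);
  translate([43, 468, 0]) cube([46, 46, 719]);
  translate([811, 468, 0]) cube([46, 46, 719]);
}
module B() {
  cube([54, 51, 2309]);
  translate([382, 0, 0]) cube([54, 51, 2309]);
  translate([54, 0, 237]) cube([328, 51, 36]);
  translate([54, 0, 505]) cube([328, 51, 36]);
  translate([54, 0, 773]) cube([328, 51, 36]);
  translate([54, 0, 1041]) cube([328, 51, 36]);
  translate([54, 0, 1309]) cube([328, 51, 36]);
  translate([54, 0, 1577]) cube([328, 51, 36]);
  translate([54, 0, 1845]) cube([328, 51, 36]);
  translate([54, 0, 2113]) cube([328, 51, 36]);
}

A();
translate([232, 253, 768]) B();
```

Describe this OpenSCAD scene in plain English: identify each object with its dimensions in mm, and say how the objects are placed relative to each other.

A is a table: top 900 mm (x) × 557 mm (y), 49 mm thick, upper face at z = 768 mm, on four 46×46 mm square legs, each inset 43 mm from the nearest pair of top edges, running from z = 0 to the bottom of the top.

B is a wooden ladder with two side rails of 54×51 mm section and 2309 mm height, set 436 mm apart overall. Between them run 8 rectangular rungs (51 mm deep, 36 mm thick), front faces flush with the rails' −y face. The bottom of the first rung is 237 mm above the floor and each subsequent rung is 268 mm higher than the one below.

The ladder is on top of the table, centred.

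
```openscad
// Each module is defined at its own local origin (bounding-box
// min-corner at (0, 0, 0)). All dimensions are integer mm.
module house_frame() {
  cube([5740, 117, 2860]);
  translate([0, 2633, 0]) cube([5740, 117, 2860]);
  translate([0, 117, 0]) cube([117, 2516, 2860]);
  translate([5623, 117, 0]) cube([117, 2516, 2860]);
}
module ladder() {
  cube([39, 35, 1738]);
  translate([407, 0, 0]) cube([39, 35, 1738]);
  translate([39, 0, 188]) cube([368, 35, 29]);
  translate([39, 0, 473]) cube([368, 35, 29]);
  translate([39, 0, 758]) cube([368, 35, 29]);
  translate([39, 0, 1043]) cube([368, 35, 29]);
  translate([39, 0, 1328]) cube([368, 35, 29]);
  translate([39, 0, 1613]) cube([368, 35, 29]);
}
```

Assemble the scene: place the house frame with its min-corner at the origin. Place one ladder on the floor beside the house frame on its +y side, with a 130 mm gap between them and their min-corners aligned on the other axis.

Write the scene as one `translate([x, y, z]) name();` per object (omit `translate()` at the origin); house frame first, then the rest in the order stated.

house_frame();
translate([0, 2880, 0]) ladder();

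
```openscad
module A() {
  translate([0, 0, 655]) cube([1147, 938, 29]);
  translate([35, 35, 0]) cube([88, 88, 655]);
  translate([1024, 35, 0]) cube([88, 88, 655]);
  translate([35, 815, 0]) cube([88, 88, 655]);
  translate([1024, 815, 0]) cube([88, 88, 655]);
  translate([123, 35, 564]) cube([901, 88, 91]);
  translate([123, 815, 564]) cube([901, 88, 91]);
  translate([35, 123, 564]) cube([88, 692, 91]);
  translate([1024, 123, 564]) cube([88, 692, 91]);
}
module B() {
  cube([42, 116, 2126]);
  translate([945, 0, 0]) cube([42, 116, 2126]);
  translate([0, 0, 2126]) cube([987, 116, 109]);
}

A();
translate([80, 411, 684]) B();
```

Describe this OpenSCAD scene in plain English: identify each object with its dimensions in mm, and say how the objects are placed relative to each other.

A is a table with a 1147×938 mm rectangular top, 29 mm thick, top surface at z = 684 mm, supported by four 88×88 mm square legs, each inset 35 mm from the nearest pair of top edges, running from the floor. Four apron rails, 88 mm thick and 91 mm tall, run between adjacent legs with their top edges flush with the underside of the top and their outer faces flush with the legs' outer faces.

B is a door frame. The clear opening is 903 mm wide and 2126 mm high. Two 42 mm wide jambs, 116 mm deep, stand either side of the opening from the floor to the top of the opening. A 109 mm thick head sits across the top of both jambs, spanning the full outside width of the frame.

The door frame is on top of the table, centred.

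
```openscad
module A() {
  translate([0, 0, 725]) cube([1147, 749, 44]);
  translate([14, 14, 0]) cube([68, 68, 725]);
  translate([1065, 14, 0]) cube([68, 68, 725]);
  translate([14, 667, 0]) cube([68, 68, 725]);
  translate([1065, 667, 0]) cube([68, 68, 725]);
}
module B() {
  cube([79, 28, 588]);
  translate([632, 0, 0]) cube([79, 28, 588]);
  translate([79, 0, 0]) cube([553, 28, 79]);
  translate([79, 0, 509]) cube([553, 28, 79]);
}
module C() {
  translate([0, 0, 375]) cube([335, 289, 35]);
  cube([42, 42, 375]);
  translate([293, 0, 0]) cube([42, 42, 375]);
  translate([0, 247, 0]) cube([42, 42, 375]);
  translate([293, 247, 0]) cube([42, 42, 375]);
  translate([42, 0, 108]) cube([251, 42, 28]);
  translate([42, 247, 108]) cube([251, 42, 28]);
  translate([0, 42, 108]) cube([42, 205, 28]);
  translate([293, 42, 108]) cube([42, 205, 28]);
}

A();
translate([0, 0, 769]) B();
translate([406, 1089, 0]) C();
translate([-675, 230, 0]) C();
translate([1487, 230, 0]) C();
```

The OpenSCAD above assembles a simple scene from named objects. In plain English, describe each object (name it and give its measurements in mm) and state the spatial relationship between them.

A is a rectangular dining table. The top is 1147×749×44 mm with its upper surface at z = 769 mm. It stands on four 68×68 mm square legs, each inset 14 mm from the nearest pair of top edges, running from the floor to the underside of the top.

B is a rectangular picture frame lying in the x–z plane (depth along y). The opening is 553 mm wide (x) by 430 mm tall (z), surrounded by a border 79 mm wide on all four sides. The frame is 28 mm deep and is made of two full-height vertical stiles with two horizontal rails fitted between them.

C is a four-legged stool. The seat is 335×289 mm, 35 mm thick, top at z = 410 mm. It stands on four square legs, each 42×42 mm in cross-section, from z = 0 to the seat underside, each flush with a corner of the seat. Four stretchers, 42 mm wide and 28 mm tall, connect adjacent legs with their undersides at z = 108 mm, each running between the inner faces of the legs it joins and aligned with the legs' outer faces on the other axis.

The picture frame is on top of the table. Three stools sit around the table at the +y, −x, +x sides.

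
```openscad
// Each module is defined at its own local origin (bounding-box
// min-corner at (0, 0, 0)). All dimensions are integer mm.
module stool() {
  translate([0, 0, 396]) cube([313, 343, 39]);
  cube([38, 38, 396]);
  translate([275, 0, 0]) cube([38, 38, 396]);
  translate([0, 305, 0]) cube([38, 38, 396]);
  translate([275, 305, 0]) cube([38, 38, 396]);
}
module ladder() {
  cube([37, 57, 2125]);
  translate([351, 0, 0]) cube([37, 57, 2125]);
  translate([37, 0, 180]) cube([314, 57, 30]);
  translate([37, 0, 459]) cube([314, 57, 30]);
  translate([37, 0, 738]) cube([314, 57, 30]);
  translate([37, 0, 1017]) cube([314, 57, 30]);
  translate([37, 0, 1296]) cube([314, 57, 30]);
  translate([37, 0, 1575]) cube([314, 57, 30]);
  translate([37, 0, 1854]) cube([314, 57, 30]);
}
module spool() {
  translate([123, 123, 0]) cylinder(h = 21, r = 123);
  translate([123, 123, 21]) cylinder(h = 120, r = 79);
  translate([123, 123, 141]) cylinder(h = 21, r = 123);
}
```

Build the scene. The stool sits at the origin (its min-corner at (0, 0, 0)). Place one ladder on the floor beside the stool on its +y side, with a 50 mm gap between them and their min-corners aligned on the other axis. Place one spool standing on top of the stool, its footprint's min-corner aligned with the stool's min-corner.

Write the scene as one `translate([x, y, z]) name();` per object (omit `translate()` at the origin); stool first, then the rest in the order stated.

stool();
translate([0, 393, 0]) ladder();
translate([0, 0, 435]) spool();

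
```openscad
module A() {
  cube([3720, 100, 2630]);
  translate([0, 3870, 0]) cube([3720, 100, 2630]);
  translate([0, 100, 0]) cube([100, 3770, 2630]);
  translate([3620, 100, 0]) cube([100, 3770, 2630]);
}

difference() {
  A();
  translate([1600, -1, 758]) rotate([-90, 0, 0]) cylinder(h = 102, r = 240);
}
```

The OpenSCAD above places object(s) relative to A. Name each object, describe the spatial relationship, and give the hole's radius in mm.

A is a house frame. The house frame has a circular hole through its front wall. The hole's radius is 240 mm.

The subtracted cylinder has r = 240 mm.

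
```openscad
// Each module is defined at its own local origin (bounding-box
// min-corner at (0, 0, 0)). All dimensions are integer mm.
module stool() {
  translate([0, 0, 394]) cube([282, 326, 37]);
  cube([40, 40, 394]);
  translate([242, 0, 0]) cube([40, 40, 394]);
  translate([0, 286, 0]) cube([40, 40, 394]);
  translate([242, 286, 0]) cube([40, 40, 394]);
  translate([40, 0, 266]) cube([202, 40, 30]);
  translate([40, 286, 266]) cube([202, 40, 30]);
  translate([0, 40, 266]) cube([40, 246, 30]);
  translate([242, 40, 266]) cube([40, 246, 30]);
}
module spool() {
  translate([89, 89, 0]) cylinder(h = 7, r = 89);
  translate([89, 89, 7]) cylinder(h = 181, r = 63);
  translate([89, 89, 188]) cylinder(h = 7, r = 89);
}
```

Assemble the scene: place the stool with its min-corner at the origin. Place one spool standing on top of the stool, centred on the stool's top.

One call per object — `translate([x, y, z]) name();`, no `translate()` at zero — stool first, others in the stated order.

stool();
translate([52, 74, 431]) spool();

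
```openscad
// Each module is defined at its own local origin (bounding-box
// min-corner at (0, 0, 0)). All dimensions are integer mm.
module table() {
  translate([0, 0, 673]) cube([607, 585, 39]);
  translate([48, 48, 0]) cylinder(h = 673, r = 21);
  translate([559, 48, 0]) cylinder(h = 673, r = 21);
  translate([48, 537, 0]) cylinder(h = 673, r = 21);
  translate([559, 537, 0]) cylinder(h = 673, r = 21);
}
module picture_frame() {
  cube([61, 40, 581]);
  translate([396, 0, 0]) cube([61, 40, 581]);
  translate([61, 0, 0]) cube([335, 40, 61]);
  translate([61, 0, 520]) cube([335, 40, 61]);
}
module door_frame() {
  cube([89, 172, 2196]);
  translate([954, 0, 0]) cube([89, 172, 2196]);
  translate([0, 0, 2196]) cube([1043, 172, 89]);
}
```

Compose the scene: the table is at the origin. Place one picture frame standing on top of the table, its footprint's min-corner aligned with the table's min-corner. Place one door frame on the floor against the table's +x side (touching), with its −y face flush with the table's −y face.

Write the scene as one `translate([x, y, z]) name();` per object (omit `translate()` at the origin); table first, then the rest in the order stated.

table();
translate([0, 0, 712]) picture_frame();
translate([607, 0, 0]) door_frame();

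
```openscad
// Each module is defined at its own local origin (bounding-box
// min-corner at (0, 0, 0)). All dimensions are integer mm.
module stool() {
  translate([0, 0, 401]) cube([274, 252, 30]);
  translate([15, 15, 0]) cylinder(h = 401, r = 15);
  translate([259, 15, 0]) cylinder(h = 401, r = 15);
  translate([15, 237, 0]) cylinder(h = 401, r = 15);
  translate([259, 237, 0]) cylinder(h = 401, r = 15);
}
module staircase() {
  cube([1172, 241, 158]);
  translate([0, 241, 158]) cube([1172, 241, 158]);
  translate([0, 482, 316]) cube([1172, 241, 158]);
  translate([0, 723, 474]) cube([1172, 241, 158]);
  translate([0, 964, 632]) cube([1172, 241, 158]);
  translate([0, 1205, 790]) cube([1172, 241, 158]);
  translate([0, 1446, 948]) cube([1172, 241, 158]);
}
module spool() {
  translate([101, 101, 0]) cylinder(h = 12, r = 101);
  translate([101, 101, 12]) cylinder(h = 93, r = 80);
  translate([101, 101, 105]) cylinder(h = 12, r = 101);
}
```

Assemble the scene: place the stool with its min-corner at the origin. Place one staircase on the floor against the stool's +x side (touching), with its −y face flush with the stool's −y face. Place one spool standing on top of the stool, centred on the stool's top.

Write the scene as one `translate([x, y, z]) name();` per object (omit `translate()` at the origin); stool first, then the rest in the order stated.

stool();
translate([274, 0, 0]) staircase();
translate([36, 25, 431]) spool();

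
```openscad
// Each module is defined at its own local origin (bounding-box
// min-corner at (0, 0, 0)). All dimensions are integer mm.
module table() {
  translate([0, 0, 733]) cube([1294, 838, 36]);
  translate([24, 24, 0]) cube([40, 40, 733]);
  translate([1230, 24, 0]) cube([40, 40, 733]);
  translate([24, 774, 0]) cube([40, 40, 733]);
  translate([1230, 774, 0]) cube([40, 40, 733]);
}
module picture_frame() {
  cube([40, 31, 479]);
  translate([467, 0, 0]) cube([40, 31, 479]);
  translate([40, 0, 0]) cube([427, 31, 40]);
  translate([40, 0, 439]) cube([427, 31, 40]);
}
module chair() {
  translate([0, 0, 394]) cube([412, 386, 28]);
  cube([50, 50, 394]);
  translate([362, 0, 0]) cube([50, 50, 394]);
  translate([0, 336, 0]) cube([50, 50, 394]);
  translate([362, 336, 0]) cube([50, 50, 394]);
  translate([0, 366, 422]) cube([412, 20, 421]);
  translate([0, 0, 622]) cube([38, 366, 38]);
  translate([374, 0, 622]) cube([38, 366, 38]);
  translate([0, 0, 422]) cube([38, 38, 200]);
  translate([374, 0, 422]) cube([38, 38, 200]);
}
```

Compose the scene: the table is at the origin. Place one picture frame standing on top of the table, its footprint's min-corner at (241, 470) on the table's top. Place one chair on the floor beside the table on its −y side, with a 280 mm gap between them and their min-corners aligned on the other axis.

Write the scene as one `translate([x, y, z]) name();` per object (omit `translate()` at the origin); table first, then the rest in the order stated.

table();
translate([241, 470, 769]) picture_frame();
translate([0, -666, 0]) chair();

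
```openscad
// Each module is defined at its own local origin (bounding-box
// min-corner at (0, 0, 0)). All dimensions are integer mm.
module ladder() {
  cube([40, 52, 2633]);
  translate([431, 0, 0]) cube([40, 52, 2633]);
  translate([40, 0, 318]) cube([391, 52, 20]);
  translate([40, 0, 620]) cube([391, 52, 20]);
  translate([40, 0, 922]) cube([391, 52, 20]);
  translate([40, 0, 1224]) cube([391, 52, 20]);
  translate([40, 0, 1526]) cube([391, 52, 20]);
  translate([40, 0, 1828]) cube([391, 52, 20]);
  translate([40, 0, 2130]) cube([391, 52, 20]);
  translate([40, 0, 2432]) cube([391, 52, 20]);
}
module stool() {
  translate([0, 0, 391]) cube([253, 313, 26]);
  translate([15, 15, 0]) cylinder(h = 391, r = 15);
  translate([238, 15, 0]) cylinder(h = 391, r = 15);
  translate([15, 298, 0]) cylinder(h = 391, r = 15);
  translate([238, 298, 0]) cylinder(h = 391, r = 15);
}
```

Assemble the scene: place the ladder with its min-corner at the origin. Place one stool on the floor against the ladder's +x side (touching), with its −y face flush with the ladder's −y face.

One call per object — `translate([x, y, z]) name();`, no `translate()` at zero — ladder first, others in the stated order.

ladder();
translate([471, 0, 0]) stool();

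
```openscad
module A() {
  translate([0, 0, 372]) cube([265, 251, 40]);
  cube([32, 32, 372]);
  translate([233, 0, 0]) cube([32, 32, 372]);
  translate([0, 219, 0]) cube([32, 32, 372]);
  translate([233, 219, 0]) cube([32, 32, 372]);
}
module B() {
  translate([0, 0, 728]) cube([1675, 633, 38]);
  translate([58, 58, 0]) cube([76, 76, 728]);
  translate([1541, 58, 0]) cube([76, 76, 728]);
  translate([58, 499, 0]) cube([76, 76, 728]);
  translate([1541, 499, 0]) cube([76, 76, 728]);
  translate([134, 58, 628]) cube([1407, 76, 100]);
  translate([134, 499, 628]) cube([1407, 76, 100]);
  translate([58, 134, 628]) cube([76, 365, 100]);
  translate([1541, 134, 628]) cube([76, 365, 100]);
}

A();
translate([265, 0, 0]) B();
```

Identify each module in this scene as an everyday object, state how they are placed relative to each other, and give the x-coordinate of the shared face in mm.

The stool's +x face and the table's −x face are both at x = 265 mm.

A is a stool. B is a table. The table is against the stool's +x side, with their −y faces flush. The x-coordinate of the shared face is 265 mm.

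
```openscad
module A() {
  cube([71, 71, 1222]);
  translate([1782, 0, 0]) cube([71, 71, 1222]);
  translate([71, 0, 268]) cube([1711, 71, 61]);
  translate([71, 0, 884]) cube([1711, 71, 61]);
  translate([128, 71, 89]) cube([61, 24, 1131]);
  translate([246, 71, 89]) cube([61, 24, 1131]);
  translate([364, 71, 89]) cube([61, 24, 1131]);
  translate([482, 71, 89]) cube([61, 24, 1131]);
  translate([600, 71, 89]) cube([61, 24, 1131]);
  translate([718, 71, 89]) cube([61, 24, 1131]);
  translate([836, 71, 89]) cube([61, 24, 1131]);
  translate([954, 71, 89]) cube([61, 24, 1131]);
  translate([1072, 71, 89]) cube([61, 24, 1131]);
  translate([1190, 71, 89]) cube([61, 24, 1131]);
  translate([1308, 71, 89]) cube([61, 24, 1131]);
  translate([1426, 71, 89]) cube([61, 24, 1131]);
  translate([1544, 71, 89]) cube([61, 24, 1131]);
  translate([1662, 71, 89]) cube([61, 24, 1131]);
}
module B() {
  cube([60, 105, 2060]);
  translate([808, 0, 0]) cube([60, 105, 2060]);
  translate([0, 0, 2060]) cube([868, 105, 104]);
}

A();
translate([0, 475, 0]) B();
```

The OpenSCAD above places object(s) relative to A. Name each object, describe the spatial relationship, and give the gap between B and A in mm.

The door frame's nearest face is 380 mm from the fence section's +y face.

A is a fence section. B is a door frame. The door frame is on the floor beside the fence section on its +y side. The gap between the door frame and the fence section is 380 mm.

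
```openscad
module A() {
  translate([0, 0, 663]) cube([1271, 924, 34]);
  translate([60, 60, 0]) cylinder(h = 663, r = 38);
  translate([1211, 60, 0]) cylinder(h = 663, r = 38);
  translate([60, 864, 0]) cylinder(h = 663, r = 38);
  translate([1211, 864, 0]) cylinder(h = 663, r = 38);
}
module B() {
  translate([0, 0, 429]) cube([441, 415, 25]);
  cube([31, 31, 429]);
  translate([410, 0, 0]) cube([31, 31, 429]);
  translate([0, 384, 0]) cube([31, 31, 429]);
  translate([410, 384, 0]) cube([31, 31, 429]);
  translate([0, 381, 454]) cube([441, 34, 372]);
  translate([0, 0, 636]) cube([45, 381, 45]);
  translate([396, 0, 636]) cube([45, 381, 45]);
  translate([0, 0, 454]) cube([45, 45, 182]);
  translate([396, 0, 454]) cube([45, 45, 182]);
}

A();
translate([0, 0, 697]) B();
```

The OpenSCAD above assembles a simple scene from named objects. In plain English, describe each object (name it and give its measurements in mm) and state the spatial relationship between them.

A is a table with a 1271×924 mm rectangular top, 34 mm thick, top surface at z = 697 mm, supported by four round legs of 76 mm diameter, each leg's bounding box inset 22 mm from the nearest pair of top edges, running from the floor.

B is a chair: 441×415 mm seat, 25 mm thick, top at z = 454 mm, on four 31 mm square corner legs flush with the seat edges. A 34 mm thick backrest slab spans the full seat width, extending 372 mm above the seat top, its back face flush with the seat's +y edge. Two armrests of 45×45 mm section run along each side from the seat's front edge to the front of the backrest, top faces 227 mm above the seat top and outer faces flush with the seat's x-edges; a 45×45 mm post under the front of each armrest stands on the seat at the front corner.

The chair is on top of the table.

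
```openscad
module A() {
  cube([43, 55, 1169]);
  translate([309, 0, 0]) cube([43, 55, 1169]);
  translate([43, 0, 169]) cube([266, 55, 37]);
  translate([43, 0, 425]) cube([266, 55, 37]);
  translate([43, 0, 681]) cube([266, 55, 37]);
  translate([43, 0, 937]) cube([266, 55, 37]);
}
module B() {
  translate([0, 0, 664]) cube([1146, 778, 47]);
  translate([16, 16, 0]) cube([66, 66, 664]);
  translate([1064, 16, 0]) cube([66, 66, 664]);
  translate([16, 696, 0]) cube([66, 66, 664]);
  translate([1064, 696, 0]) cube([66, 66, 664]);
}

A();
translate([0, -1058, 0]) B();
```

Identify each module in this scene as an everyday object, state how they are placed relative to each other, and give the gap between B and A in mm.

The table's nearest face is 280 mm from the ladder's −y face.

A is a ladder. B is a table. The table is on the floor beside the ladder on its −y side. The gap between the table and the ladder is 280 mm.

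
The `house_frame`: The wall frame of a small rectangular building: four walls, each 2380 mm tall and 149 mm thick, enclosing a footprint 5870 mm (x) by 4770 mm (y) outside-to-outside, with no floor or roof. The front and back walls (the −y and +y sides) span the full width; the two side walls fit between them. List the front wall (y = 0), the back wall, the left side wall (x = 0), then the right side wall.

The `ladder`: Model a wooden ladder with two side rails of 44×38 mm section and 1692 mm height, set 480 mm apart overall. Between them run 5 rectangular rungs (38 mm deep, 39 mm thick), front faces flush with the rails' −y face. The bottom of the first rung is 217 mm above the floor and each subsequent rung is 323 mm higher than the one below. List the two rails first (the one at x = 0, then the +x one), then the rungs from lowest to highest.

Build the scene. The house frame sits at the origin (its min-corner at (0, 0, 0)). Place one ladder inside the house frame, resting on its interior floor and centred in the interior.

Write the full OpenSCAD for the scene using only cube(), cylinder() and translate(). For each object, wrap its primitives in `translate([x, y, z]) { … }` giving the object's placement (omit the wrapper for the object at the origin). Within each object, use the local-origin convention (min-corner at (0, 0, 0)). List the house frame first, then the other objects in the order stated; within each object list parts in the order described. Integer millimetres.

cube([5870, 149, 2380]);
translate([0, 4621, 0]) cube([5870, 149, 2380]);
translate([0, 149, 0]) cube([149, 4472, 2380]);
translate([5721, 149, 0]) cube([149, 4472, 2380]);
translate([2695, 2366, 0]) {
  cube([44, 38, 1692]);
  translate([436, 0, 0]) cube([44, 38, 1692]);
  translate([44, 0, 217]) cube([392, 38, 39]);
  translate([44, 0, 540]) cube([392, 38, 39]);
  translate([44, 0, 863]) cube([392, 38, 39]);
  translate([44, 0, 1186]) cube([392, 38, 39]);
  translate([44, 0, 1509]) cube([392, 38, 39]);
}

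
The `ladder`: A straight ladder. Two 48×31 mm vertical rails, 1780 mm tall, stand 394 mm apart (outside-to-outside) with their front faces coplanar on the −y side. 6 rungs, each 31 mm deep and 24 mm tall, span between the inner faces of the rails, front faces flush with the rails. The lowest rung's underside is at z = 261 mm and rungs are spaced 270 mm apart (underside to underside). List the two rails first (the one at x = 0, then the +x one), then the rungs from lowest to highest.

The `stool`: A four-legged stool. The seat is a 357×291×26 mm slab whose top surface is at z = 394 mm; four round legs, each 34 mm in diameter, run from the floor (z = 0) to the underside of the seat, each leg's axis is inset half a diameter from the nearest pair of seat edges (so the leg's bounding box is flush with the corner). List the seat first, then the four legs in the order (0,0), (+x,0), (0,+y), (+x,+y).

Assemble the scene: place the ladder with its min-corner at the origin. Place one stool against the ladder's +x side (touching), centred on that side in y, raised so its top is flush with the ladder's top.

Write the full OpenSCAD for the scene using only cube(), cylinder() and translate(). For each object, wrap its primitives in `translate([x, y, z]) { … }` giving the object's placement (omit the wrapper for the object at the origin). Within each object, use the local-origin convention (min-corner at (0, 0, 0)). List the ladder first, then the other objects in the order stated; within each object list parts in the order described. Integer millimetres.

cube([48, 31, 1780]);
translate([346, 0, 0]) cube([48, 31, 1780]);
translate([48, 0, 261]) cube([298, 31, 24]);
translate([48, 0, 531]) cube([298, 31, 24]);
translate([48, 0, 801]) cube([298, 31, 24]);
translate([48, 0, 1071]) cube([298, 31, 24]);
translate([48, 0, 1341]) cube([298, 31, 24]);
translate([48, 0, 1611]) cube([298, 31, 24]);
translate([394, -130, 1386]) {
  translate([0, 0, 368]) cube([357, 291, 26]);
  translate([17, 17, 0]) cylinder(h = 368, r = 17);
  translate([340, 17, 0]) cylinder(h = 368, r = 17);
  translate([17, 274, 0]) cylinder(h = 368, r = 17);
  translate([340, 274, 0]) cylinder(h = 368, r = 17);
}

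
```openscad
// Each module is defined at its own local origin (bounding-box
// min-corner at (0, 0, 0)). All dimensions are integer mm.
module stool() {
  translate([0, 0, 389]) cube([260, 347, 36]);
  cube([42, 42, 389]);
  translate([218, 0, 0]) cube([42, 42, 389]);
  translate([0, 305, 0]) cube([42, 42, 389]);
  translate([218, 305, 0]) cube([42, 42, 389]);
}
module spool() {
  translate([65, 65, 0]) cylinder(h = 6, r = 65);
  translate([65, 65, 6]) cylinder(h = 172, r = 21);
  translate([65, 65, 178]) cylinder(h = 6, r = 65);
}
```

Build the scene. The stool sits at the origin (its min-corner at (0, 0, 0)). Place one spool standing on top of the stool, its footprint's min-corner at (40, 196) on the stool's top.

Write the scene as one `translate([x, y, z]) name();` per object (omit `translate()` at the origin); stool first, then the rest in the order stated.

stool();
translate([40, 196, 425]) spool();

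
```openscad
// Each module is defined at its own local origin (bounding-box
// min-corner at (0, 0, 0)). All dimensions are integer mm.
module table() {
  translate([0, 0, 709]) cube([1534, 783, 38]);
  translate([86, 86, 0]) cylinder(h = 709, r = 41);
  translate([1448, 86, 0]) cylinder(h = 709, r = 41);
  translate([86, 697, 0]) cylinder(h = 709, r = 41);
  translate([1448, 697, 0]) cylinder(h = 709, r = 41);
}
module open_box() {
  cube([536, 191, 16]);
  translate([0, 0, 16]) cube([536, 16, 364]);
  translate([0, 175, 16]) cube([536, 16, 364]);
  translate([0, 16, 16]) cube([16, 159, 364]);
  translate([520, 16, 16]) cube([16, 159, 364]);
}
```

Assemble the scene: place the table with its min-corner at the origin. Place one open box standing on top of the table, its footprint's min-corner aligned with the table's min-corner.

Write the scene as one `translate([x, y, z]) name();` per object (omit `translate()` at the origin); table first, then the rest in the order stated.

table();
translate([0, 0, 747]) open_box();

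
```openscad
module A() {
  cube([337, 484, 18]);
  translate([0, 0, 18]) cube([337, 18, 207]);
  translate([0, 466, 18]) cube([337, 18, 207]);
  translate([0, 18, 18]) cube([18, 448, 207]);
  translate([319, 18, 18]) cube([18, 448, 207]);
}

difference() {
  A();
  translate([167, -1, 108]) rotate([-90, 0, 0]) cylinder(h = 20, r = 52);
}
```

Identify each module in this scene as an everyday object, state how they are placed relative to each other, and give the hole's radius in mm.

A is an open box. The open box has a circular hole through its front wall. The hole's radius is 52 mm.

The subtracted cylinder has r = 52 mm.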